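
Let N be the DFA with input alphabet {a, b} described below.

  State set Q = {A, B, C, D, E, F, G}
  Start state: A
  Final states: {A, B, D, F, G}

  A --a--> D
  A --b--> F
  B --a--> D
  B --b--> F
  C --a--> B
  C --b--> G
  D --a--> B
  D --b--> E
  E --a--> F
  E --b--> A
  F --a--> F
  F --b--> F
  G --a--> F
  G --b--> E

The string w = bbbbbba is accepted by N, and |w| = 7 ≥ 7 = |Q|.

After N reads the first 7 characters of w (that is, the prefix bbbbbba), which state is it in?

Run of N on the first 7 characters of w = b b b b b b a:
  step 0: A  (start)
  step 1: F  (read b: A→F)
  step 2: F  (read b: F→F)
  step 3: F  (read b: F→F)
  step 4: F  (read b: F→F)
  step 5: F  (read b: F→F)
  step 6: F  (read b: F→F)
  step 7: F  (read a: F→F)

After reading 7 characters, N is in state F.

F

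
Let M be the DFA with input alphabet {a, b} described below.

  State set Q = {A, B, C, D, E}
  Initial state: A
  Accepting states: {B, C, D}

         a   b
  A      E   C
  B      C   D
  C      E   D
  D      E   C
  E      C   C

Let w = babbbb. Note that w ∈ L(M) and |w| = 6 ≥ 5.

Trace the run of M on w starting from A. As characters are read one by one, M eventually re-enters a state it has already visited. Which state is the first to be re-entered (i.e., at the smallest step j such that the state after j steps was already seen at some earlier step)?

State sequence: A -b-> C -a-> E -b-> C -b-> D -b-> C -b-> D
First repeat at step 3: C was already visited.

The earliest repeat is at step j = 3: M is in C, which it already visited at step i = 1.

C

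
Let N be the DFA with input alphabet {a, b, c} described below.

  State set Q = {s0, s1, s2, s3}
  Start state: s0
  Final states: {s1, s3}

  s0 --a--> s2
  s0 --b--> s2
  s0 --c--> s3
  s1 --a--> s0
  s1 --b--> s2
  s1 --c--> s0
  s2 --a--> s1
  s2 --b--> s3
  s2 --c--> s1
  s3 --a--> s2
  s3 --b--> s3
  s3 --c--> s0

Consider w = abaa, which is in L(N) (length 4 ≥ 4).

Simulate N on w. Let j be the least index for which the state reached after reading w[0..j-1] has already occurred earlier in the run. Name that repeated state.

Run of N on w = a b a a:
  step 0: s0  (start)
  step 1: s2  (read a: s0→s2)
  step 2: s3  (read b: s2→s3)
  step 3: s2  (read a: s3→s2)   ← first repeat (s2 seen earlier)
  step 4: s1  (read a: s2→s1)

The earliest repeat is at step j = 3: N is in s2, which it already visited at step i = 1.
Pumping length from the standard proof: p = 4 (the number of states). The repeated state found above gives |xy| = j ≤ 4 and |y| = j − i ≥ 1.

s2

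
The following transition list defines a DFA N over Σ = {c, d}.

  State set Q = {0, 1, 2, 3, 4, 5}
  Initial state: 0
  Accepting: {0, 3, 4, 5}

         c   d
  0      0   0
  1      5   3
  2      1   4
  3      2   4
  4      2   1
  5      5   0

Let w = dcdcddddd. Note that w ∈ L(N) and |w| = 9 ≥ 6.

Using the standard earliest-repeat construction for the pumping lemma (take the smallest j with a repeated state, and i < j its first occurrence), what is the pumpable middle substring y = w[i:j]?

d

State sequence: 0 -d-> 0 -c-> 0 -d-> 0 -c-> 0 -d-> 0 -d-> 0 -d-> 0 -d-> 0 -d-> 0
First repeat at step 1: 0 was already visited.

So i = 0, j = 1, giving x = w[0:0] = ε, y = w[0:1] = d, z = w[1:9] = cdcddddd.
Check: |xy| = 1 ≤ 6 and |y| = 1 ≥ 1. Reading y takes N from 0 back to 0, so every xyⁱz is accepted.
Pumping length from the standard proof: p = 6 (the number of states). The repeated state found above gives |xy| = j ≤ 6 and |y| = j − i ≥ 1.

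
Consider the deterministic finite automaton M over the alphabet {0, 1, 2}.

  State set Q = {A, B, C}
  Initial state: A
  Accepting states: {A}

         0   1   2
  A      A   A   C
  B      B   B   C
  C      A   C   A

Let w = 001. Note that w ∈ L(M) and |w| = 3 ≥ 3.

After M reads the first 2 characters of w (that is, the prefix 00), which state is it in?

Run of M on the first 2 characters of w = 0 0:
  step 0: A  (start)
  step 1: A  (read 0: A→A)
  step 2: A  (read 0: A→A)

After reading 2 characters, M is in state A.

A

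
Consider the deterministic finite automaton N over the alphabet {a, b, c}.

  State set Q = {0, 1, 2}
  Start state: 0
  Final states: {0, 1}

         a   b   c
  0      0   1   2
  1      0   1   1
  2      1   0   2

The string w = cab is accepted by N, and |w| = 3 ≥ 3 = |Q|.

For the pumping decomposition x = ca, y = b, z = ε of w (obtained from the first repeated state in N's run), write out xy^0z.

ca

xy⁰z = xz = ca·ε = ca.
Reading y = b takes N from 1 back to 1, so after x the machine is still in 1, and z then leads to the accepting state 1. Hence ca ∈ L(N).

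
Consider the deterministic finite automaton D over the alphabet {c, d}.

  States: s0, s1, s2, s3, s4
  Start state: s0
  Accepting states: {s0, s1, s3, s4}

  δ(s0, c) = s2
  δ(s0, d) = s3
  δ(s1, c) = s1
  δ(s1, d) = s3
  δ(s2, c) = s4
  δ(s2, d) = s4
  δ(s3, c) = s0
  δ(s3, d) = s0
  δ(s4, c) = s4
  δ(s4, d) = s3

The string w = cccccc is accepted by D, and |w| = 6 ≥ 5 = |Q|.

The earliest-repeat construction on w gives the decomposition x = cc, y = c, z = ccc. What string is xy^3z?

cccccccc

xy^3z = cc·c·c·c·ccc = cccccccc.
Reading y = c takes D from s4 back to s4, so after x·y·y·y the machine is still in s4, and z then leads to the accepting state s4. Hence cccccccc ∈ L(D).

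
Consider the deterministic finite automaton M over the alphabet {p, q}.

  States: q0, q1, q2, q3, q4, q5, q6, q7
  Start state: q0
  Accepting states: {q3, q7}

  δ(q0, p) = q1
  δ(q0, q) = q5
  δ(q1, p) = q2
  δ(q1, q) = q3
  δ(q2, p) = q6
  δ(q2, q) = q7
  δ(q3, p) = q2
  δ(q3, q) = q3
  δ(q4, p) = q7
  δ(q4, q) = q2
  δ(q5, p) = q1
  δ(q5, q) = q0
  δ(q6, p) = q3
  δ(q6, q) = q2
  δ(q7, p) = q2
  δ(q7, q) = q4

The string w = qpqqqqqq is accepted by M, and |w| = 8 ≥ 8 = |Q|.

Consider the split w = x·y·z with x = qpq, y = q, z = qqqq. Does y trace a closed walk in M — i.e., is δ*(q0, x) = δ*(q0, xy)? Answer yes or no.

Run of M on the first 4 characters of w = q p q q:
  step 0: q0  (start)
  step 1: q5  (read q: q0→q5)
  step 2: q1  (read p: q5→q1)
  step 3: q3  (read q: q1→q3)
  step 4: q3  (read q: q3→q3)

After x (step 3): q3. After xy (step 4): q3.
They match, so y = q drives M around a cycle from q3 back to itself; pumping y any number of times keeps M in q3 before reading z, and xyⁱz ∈ L(M) for every i ≥ 0.

yes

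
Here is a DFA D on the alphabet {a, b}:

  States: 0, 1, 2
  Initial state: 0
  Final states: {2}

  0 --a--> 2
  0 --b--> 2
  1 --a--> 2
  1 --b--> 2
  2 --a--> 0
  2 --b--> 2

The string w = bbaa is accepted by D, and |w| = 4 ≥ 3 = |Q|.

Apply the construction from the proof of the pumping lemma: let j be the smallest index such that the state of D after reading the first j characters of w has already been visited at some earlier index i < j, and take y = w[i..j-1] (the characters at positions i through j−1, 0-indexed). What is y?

Run of D on w = b b a a:
  step 0: 0  (start)
  step 1: 2  (read b: 0→2)
  step 2: 2  (read b: 2→2)   ← first repeat (2 seen earlier)
  step 3: 0  (read a: 2→0)
  step 4: 2  (read a: 0→2)

So i = 1, j = 2, giving x = w[0:1] = b, y = w[1:2] = b, z = w[2:4] = aa.
Check: |xy| = 2 ≤ 3 and |y| = 1 ≥ 1. Reading y takes D from 2 back to 2, so every xyⁱz is accepted.

b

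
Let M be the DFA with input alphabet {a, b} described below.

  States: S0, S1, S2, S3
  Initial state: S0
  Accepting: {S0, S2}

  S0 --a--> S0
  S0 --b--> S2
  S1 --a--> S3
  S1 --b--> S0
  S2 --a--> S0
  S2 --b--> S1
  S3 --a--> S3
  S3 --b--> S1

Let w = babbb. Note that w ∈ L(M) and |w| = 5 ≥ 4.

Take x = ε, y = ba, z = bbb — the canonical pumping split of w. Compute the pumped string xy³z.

xy^3z = ε·ba·ba·ba·bbb = babababbb.
Reading y = ba takes M from S0 back to S0, so after x·y·y·y the machine is still in S0, and z then leads to the accepting state S0. Hence babababbb ∈ L(M).

babababbb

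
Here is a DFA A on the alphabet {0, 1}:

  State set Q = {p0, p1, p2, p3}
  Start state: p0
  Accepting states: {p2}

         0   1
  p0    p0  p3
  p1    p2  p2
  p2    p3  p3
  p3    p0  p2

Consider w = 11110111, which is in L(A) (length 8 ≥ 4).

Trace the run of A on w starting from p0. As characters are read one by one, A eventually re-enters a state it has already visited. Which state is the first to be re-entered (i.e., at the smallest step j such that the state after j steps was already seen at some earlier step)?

Run of A on w = 1 1 1 1 0 1 1 1:
  step 0: p0  (start)
  step 1: p3  (read 1: p0→p3)
  step 2: p2  (read 1: p3→p2)
  step 3: p3  (read 1: p2→p3)   ← first repeat (p3 seen earlier)
  step 4: p2  (read 1: p3→p2)
  step 5: p3  (read 0: p2→p3)
  step 6: p2  (read 1: p3→p2)
  step 7: p3  (read 1: p2→p3)
  step 8: p2  (read 1: p3→p2)

The earliest repeat is at step j = 3: A is in p3, which it already visited at step i = 1.

p3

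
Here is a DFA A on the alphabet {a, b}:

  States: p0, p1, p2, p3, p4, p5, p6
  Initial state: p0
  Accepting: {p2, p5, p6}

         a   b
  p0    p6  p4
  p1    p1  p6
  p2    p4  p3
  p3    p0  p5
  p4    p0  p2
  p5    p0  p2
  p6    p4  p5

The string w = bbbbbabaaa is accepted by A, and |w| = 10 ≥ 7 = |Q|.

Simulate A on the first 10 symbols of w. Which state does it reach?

p6

Run of A on the first 10 characters of w = b b b b b a b a a a:
  step 0: p0  (start)
  step 1: p4  (read b: p0→p4)
  step 2: p2  (read b: p4→p2)
  step 3: p3  (read b: p2→p3)
  step 4: p5  (read b: p3→p5)
  step 5: p2  (read b: p5→p2)
  step 6: p4  (read a: p2→p4)
  step 7: p2  (read b: p4→p2)
  step 8: p4  (read a: p2→p4)
  step 9: p0  (read a: p4→p0)
  step 10: p6  (read a: p0→p6)

After reading 10 characters, A is in state p6.
(This kind of state-tracing is the core of the pumping-lemma construction: with 7 states, pigeonhole forces a repeat within the first 7 steps.)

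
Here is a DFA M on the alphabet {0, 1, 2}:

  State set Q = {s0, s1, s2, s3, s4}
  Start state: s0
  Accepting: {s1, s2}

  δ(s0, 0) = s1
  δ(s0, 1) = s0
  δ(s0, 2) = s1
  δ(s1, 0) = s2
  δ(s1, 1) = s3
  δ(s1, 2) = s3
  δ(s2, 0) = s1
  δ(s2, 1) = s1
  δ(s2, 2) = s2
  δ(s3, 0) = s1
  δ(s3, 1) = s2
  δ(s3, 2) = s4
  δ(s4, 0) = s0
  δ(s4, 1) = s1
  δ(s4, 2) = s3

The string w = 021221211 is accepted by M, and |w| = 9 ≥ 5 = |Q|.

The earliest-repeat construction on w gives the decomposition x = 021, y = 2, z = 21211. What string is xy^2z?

0212221211

xy^2z = 021·2·2·21211 = 0212221211.
Reading y = 2 takes M from s2 back to s2, so after x·y·y the machine is still in s2, and z then leads to the accepting state s1. Hence 0212221211 ∈ L(M).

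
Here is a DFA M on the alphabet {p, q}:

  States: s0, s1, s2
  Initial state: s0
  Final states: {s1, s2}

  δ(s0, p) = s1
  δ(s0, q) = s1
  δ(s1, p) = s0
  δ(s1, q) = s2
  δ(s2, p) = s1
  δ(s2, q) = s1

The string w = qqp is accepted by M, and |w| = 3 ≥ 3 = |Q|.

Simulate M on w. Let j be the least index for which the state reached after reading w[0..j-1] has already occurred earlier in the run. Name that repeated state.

Run of M on w = q q p:
  step 0: s0  (start)
  step 1: s1  (read q: s0→s1)
  step 2: s2  (read q: s1→s2)
  step 3: s1  (read p: s2→s1)   ← first repeat (s1 seen earlier)

The earliest repeat is at step j = 3: M is in s1, which it already visited at step i = 1.
The DFA has 3 states, so the proof of the pumping lemma guarantees a repeated state among the first 3+1 visited; the segment between the two visits is the pumpable y.

s1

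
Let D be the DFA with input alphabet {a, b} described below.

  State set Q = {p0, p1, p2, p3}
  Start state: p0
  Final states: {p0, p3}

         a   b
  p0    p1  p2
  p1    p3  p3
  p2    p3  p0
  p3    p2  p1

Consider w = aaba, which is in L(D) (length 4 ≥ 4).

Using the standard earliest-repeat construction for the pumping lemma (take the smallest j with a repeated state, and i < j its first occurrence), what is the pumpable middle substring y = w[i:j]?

ab

State sequence: p0 -a-> p1 -a-> p3 -b-> p1 -a-> p3
First repeat at step 3: p1 was already visited.

So i = 1, j = 3, giving x = w[0:1] = a, y = w[1:3] = ab, z = w[3:4] = a.
Check: |xy| = 3 ≤ 4 and |y| = 2 ≥ 1. Reading y takes D from p1 back to p1, so every xyⁱz is accepted.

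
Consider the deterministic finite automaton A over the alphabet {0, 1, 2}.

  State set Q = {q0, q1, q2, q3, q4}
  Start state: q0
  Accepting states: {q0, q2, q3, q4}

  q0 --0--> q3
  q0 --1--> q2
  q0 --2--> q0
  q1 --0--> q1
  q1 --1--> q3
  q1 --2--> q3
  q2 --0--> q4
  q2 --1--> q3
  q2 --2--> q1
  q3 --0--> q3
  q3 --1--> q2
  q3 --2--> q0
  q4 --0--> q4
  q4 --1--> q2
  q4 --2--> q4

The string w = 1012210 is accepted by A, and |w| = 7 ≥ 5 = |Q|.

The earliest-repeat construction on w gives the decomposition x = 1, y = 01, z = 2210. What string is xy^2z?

101012210

xy^2z = 1·01·01·2210 = 101012210.
Reading y = 01 takes A from q2 back to q2, so after x·y·y the machine is still in q2, and z then leads to the accepting state q4. Hence 101012210 ∈ L(A).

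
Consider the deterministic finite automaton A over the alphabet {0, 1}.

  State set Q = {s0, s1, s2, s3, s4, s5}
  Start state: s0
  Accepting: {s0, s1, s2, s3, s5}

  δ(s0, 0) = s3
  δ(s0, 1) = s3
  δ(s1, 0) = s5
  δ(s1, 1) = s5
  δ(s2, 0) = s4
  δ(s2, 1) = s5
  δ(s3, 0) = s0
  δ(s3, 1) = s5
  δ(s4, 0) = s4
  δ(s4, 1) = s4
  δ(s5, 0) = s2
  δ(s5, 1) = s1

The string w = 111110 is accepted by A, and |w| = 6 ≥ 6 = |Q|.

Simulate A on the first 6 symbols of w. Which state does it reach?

Run of A on the first 6 characters of w = 1 1 1 1 1 0:
  step 0: s0  (start)
  step 1: s3  (read 1: s0→s3)
  step 2: s5  (read 1: s3→s5)
  step 3: s1  (read 1: s5→s1)
  step 4: s5  (read 1: s1→s5)
  step 5: s1  (read 1: s5→s1)
  step 6: s5  (read 0: s1→s5)

After reading 6 characters, A is in state s5.
(This kind of state-tracing is the core of the pumping-lemma construction: with 6 states, pigeonhole forces a repeat within the first 6 steps.)

s5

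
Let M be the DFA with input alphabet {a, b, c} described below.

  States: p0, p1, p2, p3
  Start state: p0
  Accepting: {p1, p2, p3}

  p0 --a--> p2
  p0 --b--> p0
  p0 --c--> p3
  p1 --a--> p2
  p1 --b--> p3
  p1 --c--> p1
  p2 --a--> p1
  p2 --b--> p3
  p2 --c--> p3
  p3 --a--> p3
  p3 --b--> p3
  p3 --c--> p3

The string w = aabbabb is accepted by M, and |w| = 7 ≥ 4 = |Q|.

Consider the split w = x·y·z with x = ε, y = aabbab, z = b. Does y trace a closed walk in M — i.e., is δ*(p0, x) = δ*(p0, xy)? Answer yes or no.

no

Run of M on the first 6 characters of w = a a b b a b:
  step 0: p0  (start)
  step 1: p2  (read a: p0→p2)
  step 2: p1  (read a: p2→p1)
  step 3: p3  (read b: p1→p3)
  step 4: p3  (read b: p3→p3)
  step 5: p3  (read a: p3→p3)
  step 6: p3  (read b: p3→p3)

After x (step 0): p0. After xy (step 6): p3.
They differ (p0 ≠ p3), so y is not a cycle from the state after x; this split is not the one the pumping-lemma construction produces, and pumping y need not keep the string in L(M).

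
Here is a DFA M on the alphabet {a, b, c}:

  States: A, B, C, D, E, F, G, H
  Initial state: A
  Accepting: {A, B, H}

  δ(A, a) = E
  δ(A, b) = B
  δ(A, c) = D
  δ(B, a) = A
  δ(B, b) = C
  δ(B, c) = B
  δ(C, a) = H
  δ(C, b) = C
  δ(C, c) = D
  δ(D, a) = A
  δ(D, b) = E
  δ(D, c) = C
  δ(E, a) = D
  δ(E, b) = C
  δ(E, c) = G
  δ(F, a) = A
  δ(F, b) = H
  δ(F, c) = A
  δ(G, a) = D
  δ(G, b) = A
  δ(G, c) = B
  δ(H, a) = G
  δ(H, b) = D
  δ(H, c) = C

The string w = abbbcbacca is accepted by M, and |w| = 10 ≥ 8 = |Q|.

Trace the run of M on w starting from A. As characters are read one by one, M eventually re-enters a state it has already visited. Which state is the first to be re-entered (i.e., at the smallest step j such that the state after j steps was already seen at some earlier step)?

Run of M on w = a b b b c b a c c a:
  step 0: A  (start)
  step 1: E  (read a: A→E)
  step 2: C  (read b: E→C)
  step 3: C  (read b: C→C)   ← first repeat (C seen earlier)
  step 4: C  (read b: C→C)
  step 5: D  (read c: C→D)
  step 6: E  (read b: D→E)
  step 7: D  (read a: E→D)
  step 8: C  (read c: D→C)
  step 9: D  (read c: C→D)
  step 10: A  (read a: D→A)

The earliest repeat is at step j = 3: M is in C, which it already visited at step i = 2.
The DFA has 8 states, so the proof of the pumping lemma guarantees a repeated state among the first 8+1 visited; the segment between the two visits is the pumpable y.

C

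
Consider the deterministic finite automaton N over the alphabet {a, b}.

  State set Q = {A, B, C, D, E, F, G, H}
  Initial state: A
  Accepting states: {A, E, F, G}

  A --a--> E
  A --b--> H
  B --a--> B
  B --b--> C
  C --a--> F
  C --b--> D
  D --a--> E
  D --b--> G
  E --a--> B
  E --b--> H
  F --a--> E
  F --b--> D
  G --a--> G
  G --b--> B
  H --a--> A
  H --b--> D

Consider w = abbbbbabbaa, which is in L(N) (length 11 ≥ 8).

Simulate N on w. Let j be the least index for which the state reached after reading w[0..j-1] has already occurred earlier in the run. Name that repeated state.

D

Run of N on w = a b b b b b a b b a a:
  step 0: A  (start)
  step 1: E  (read a: A→E)
  step 2: H  (read b: E→H)
  step 3: D  (read b: H→D)
  step 4: G  (read b: D→G)
  step 5: B  (read b: G→B)
  step 6: C  (read b: B→C)
  step 7: F  (read a: C→F)
  step 8: D  (read b: F→D)   ← first repeat (D seen earlier)
  step 9: G  (read b: D→G)
  step 10: G  (read a: G→G)
  step 11: G  (read a: G→G)

The earliest repeat is at step j = 8: N is in D, which it already visited at step i = 3.
With |Q| = 8, pigeonhole forces a state repeat no later than step 8; the substring read between the first and second visits to that state can be pumped.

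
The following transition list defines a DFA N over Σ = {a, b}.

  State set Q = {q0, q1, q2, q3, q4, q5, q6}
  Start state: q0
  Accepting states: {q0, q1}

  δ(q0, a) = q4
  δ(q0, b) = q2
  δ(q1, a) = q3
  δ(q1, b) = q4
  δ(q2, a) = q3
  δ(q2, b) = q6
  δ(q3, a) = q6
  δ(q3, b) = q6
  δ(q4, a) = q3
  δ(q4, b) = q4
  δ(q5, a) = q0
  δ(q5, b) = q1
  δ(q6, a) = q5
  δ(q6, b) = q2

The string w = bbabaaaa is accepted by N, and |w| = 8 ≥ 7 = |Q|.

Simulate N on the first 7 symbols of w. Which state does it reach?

q5

State sequence: q0 -b-> q2 -b-> q6 -a-> q5 -b-> q1 -a-> q3 -a-> q6 -a-> q5

After reading 7 characters, N is in state q5.
(This kind of state-tracing is the core of the pumping-lemma construction: with 7 states, pigeonhole forces a repeat within the first 7 steps.)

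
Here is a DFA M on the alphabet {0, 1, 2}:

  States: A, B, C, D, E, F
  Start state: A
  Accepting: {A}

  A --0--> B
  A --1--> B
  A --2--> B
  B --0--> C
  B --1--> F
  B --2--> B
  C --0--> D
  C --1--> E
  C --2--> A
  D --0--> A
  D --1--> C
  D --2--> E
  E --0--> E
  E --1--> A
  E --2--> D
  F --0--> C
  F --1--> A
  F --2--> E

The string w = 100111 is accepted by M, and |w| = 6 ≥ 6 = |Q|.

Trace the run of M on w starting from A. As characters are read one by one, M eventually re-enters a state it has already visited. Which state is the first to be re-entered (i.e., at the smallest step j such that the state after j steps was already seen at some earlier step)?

Run of M on w = 1 0 0 1 1 1:
  step 0: A  (start)
  step 1: B  (read 1: A→B)
  step 2: C  (read 0: B→C)
  step 3: D  (read 0: C→D)
  step 4: C  (read 1: D→C)   ← first repeat (C seen earlier)
  step 5: E  (read 1: C→E)
  step 6: A  (read 1: E→A)

The earliest repeat is at step j = 4: M is in C, which it already visited at step i = 2.
With |Q| = 6, pigeonhole forces a state repeat no later than step 6; the substring read between the first and second visits to that state can be pumped.

C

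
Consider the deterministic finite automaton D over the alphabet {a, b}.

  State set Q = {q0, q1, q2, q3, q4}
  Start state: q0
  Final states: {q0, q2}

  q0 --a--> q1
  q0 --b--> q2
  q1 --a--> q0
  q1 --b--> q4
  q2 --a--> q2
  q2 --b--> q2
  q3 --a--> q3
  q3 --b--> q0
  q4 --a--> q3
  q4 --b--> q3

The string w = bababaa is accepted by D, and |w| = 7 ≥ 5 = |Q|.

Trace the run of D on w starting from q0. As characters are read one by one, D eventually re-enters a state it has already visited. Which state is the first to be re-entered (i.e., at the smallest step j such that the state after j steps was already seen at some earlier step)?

q2

State sequence: q0 -b-> q2 -a-> q2 -b-> q2 -a-> q2 -b-> q2 -a-> q2 -a-> q2
First repeat at step 2: q2 was already visited.

The earliest repeat is at step j = 2: D is in q2, which it already visited at step i = 1.
With |Q| = 5, pigeonhole forces a state repeat no later than step 5; the substring read between the first and second visits to that state can be pumped.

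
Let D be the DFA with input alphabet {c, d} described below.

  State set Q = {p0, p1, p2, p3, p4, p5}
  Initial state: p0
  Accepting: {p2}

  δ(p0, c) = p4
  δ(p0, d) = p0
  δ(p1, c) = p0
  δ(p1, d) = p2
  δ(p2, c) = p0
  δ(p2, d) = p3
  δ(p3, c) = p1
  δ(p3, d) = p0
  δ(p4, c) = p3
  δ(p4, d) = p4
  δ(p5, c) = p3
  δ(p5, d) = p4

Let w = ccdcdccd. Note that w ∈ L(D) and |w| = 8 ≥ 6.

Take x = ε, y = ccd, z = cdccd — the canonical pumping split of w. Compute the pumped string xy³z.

ccdccdccdcdccd

xy^3z = ε·ccd·ccd·ccd·cdccd = ccdccdccdcdccd.
Reading y = ccd takes D from p0 back to p0, so after x·y·y·y the machine is still in p0, and z then leads to the accepting state p2. Hence ccdccdccdcdccd ∈ L(D).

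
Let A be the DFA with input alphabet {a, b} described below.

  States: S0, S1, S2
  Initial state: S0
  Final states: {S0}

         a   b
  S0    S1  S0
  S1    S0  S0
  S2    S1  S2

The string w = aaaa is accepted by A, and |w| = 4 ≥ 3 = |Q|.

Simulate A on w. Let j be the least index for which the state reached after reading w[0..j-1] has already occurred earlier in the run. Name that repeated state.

S0

Run of A on w = a a a a:
  step 0: S0  (start)
  step 1: S1  (read a: S0→S1)
  step 2: S0  (read a: S1→S0)   ← first repeat (S0 seen earlier)
  step 3: S1  (read a: S0→S1)
  step 4: S0  (read a: S1→S0)

The earliest repeat is at step j = 2: A is in S0, which it already visited at step i = 0.
The DFA has 3 states, so the proof of the pumping lemma guarantees a repeated state among the first 3+1 visited; the segment between the two visits is the pumpable y.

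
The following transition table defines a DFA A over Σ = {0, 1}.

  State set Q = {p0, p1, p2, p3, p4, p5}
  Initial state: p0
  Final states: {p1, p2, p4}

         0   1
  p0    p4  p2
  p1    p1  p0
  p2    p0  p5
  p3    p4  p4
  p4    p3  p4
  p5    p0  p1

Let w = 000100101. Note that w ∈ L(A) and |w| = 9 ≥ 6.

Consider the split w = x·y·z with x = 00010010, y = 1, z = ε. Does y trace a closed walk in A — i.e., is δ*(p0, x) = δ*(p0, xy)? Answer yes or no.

State sequence: p0 -0-> p4 -0-> p3 -0-> p4 -1-> p4 -0-> p3 -0-> p4 -1-> p4 -0-> p3 -1-> p4

After x (step 8): p3. After xy (step 9): p4.
They differ (p3 ≠ p4), so y is not a cycle from the state after x; this split is not the one the pumping-lemma construction produces, and pumping y need not keep the string in L(A).

no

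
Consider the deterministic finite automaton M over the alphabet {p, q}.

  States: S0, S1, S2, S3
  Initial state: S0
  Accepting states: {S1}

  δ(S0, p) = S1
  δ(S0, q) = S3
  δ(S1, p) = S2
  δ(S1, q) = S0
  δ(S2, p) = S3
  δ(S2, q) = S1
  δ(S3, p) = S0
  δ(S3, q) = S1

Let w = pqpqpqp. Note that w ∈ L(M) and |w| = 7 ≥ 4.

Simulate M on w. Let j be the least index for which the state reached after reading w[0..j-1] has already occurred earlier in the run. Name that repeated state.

Run of M on w = p q p q p q p:
  step 0: S0  (start)
  step 1: S1  (read p: S0→S1)
  step 2: S0  (read q: S1→S0)   ← first repeat (S0 seen earlier)
  step 3: S1  (read p: S0→S1)
  step 4: S0  (read q: S1→S0)
  step 5: S1  (read p: S0→S1)
  step 6: S0  (read q: S1→S0)
  step 7: S1  (read p: S0→S1)

The earliest repeat is at step j = 2: M is in S0, which it already visited at step i = 0.
Since M has 4 states, any run of length ≥ 4 visits 4+1 states, so by pigeonhole some state repeats within the first 4 steps — that repeat gives the pumpable loop.

S0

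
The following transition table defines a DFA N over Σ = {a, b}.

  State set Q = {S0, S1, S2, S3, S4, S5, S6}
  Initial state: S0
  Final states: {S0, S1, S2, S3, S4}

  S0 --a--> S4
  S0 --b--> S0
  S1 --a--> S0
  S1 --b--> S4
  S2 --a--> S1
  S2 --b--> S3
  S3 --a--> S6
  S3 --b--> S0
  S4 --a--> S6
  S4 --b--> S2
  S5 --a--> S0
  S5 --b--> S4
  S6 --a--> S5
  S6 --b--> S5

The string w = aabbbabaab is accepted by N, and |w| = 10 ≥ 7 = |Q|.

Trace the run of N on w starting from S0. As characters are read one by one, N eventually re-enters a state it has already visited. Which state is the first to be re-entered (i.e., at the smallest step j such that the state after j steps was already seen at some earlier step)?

State sequence: S0 -a-> S4 -a-> S6 -b-> S5 -b-> S4 -b-> S2 -a-> S1 -b-> S4 -a-> S6 -a-> S5 -b-> S4
First repeat at step 4: S4 was already visited.

The earliest repeat is at step j = 4: N is in S4, which it already visited at step i = 1.
Pumping length from the standard proof: p = 7 (the number of states). The repeated state found above gives |xy| = j ≤ 7 and |y| = j − i ≥ 1.

S4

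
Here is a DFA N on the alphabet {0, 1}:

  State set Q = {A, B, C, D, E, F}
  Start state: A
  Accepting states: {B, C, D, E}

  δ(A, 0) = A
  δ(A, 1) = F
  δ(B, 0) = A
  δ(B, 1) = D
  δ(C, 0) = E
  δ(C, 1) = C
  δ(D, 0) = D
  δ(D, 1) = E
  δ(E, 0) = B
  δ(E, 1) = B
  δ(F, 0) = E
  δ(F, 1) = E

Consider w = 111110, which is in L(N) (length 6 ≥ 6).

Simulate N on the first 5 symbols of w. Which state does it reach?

E

Run of N on the first 5 characters of w = 1 1 1 1 1:
  step 0: A  (start)
  step 1: F  (read 1: A→F)
  step 2: E  (read 1: F→E)
  step 3: B  (read 1: E→B)
  step 4: D  (read 1: B→D)
  step 5: E  (read 1: D→E)

After reading 5 characters, N is in state E.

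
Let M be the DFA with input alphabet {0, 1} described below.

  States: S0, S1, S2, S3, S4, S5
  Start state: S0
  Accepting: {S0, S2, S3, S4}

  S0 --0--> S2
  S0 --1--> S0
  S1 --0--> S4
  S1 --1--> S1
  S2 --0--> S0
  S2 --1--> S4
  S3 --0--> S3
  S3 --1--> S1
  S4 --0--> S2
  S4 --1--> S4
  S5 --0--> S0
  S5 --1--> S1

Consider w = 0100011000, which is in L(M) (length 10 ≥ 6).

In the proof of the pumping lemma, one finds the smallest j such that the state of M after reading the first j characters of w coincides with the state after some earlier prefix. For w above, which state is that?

Run of M on w = 0 1 0 0 0 1 1 0 0 0:
  step 0: S0  (start)
  step 1: S2  (read 0: S0→S2)
  step 2: S4  (read 1: S2→S4)
  step 3: S2  (read 0: S4→S2)   ← first repeat (S2 seen earlier)
  step 4: S0  (read 0: S2→S0)
  step 5: S2  (read 0: S0→S2)
  step 6: S4  (read 1: S2→S4)
  step 7: S4  (read 1: S4→S4)
  step 8: S2  (read 0: S4→S2)
  step 9: S0  (read 0: S2→S0)
  step 10: S2  (read 0: S0→S2)

The earliest repeat is at step j = 3: M is in S2, which it already visited at step i = 1.

S2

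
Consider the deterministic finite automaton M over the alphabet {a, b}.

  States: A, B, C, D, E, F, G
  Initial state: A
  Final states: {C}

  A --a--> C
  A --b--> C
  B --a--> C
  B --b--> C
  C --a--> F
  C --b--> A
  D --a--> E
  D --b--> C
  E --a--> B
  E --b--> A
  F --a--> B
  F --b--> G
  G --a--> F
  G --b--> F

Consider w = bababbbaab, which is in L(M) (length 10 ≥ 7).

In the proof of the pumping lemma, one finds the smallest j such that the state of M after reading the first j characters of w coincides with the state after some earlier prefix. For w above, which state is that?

Run of M on w = b a b a b b b a a b:
  step 0: A  (start)
  step 1: C  (read b: A→C)
  step 2: F  (read a: C→F)
  step 3: G  (read b: F→G)
  step 4: F  (read a: G→F)   ← first repeat (F seen earlier)
  step 5: G  (read b: F→G)
  step 6: F  (read b: G→F)
  step 7: G  (read b: F→G)
  step 8: F  (read a: G→F)
  step 9: B  (read a: F→B)
  step 10: C  (read b: B→C)

The earliest repeat is at step j = 4: M is in F, which it already visited at step i = 2.
Since M has 7 states, any run of length ≥ 7 visits 7+1 states, so by pigeonhole some state repeats within the first 7 steps — that repeat gives the pumpable loop.

F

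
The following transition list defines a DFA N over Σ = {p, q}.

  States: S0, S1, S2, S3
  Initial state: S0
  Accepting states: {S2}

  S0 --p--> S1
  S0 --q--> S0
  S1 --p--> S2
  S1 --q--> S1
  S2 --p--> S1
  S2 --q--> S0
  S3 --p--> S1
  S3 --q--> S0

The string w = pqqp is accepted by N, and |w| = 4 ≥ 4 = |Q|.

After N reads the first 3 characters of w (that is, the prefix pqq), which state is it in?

Run of N on the first 3 characters of w = p q q:
  step 0: S0  (start)
  step 1: S1  (read p: S0→S1)
  step 2: S1  (read q: S1→S1)
  step 3: S1  (read q: S1→S1)

After reading 3 characters, N is in state S1.

S1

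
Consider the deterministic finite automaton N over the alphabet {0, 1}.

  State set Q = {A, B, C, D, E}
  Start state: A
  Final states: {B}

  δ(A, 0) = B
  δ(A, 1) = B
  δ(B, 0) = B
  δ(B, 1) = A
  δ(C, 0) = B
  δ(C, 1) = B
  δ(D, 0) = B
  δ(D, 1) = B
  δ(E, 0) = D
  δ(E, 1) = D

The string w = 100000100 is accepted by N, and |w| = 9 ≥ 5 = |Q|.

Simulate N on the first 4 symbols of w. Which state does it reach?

B

State sequence: A -1-> B -0-> B -0-> B -0-> B

After reading 4 characters, N is in state B.
(This kind of state-tracing is the core of the pumping-lemma construction: with 5 states, pigeonhole forces a repeat within the first 5 steps.)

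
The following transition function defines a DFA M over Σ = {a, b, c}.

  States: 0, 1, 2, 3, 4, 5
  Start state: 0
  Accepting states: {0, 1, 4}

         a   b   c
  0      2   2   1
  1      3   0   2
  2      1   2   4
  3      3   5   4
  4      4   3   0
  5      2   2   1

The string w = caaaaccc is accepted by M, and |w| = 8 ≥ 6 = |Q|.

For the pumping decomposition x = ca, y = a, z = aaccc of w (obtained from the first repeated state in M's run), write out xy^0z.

caaaccc

xy⁰z = xz = ca·aaccc = caaaccc.
Reading y = a takes M from 3 back to 3, so after x the machine is still in 3, and z then leads to the accepting state 1. Hence caaaccc ∈ L(M).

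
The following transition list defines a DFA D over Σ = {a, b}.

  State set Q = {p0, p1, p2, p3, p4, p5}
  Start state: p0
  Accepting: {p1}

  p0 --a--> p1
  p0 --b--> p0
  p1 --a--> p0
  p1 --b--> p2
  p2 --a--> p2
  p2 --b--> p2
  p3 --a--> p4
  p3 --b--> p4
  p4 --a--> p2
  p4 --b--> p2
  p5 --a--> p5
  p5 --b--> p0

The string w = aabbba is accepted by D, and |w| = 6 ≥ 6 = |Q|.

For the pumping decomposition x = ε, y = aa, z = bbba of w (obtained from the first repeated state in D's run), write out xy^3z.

aaaaaabbba

xy^3z = ε·aa·aa·aa·bbba = aaaaaabbba.
Reading y = aa takes D from p0 back to p0, so after x·y·y·y the machine is still in p0, and z then leads to the accepting state p1. Hence aaaaaabbba ∈ L(D).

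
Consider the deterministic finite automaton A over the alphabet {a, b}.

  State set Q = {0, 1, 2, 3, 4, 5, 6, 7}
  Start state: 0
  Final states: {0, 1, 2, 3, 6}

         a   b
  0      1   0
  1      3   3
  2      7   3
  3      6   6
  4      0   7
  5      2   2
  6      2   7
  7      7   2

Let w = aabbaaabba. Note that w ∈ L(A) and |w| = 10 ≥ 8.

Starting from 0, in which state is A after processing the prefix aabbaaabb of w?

3

Run of A on the first 9 characters of w = a a b b a a a b b:
  step 0: 0  (start)
  step 1: 1  (read a: 0→1)
  step 2: 3  (read a: 1→3)
  step 3: 6  (read b: 3→6)
  step 4: 7  (read b: 6→7)
  step 5: 7  (read a: 7→7)
  step 6: 7  (read a: 7→7)
  step 7: 7  (read a: 7→7)
  step 8: 2  (read b: 7→2)
  step 9: 3  (read b: 2→3)

After reading 9 characters, A is in state 3.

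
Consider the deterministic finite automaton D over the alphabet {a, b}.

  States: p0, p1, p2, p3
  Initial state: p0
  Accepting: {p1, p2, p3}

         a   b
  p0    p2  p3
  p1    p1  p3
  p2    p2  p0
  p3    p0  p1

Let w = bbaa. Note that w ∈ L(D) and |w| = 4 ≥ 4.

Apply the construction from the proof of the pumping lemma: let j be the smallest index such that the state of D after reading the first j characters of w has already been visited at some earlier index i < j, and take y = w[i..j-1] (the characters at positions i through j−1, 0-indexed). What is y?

a

State sequence: p0 -b-> p3 -b-> p1 -a-> p1 -a-> p1
First repeat at step 3: p1 was already visited.

So i = 2, j = 3, giving x = w[0:2] = bb, y = w[2:3] = a, z = w[3:4] = a.
Check: |xy| = 3 ≤ 4 and |y| = 1 ≥ 1. Reading y takes D from p1 back to p1, so every xyⁱz is accepted.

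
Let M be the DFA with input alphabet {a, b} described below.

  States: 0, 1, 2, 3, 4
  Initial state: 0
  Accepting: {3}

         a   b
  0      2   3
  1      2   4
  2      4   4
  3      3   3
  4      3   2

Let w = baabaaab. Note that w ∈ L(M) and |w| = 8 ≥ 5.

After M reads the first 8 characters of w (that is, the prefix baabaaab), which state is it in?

Run of M on the first 8 characters of w = b a a b a a a b:
  step 0: 0  (start)
  step 1: 3  (read b: 0→3)
  step 2: 3  (read a: 3→3)
  step 3: 3  (read a: 3→3)
  step 4: 3  (read b: 3→3)
  step 5: 3  (read a: 3→3)
  step 6: 3  (read a: 3→3)
  step 7: 3  (read a: 3→3)
  step 8: 3  (read b: 3→3)

After reading 8 characters, M is in state 3.

3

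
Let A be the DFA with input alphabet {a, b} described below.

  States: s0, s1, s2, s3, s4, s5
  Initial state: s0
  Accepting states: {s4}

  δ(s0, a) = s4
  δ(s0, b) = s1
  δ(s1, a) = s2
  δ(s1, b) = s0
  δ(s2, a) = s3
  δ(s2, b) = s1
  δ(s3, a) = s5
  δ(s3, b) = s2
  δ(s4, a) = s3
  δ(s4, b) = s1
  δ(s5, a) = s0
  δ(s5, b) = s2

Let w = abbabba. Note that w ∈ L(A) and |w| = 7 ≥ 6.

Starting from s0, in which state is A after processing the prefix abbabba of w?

State sequence: s0 -a-> s4 -b-> s1 -b-> s0 -a-> s4 -b-> s1 -b-> s0 -a-> s4

After reading 7 characters, A is in state s4.
(This kind of state-tracing is the core of the pumping-lemma construction: with 6 states, pigeonhole forces a repeat within the first 6 steps.)

s4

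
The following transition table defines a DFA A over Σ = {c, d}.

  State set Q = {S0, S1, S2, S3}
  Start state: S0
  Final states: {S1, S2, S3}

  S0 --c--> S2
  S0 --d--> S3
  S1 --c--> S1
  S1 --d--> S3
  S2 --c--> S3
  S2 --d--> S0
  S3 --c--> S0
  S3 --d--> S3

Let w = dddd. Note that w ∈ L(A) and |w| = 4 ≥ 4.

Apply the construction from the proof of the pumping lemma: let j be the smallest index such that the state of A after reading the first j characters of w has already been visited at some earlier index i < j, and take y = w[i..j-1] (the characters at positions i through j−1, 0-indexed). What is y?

d

State sequence: S0 -d-> S3 -d-> S3 -d-> S3 -d-> S3
First repeat at step 2: S3 was already visited.

So i = 1, j = 2, giving x = w[0:1] = d, y = w[1:2] = d, z = w[2:4] = dd.
Check: |xy| = 2 ≤ 4 and |y| = 1 ≥ 1. Reading y takes A from S3 back to S3, so every xyⁱz is accepted.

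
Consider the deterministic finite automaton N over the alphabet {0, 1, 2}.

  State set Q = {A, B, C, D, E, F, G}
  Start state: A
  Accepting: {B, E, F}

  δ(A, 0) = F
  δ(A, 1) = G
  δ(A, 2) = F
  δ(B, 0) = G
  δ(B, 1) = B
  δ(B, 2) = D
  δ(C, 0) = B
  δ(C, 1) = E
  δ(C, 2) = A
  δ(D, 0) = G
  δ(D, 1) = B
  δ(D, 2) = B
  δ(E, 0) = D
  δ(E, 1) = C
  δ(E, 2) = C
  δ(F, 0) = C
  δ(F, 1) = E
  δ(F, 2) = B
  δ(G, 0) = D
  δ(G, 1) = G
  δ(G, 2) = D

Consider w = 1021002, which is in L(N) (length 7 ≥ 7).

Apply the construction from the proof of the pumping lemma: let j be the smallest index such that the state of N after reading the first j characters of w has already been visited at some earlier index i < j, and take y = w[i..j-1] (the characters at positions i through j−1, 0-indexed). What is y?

1

State sequence: A -1-> G -0-> D -2-> B -1-> B -0-> G -0-> D -2-> B
First repeat at step 4: B was already visited.

So i = 3, j = 4, giving x = w[0:3] = 102, y = w[3:4] = 1, z = w[4:7] = 002.
Check: |xy| = 4 ≤ 7 and |y| = 1 ≥ 1. Reading y takes N from B back to B, so every xyⁱz is accepted.
The DFA has 7 states, so the proof of the pumping lemma guarantees a repeated state among the first 7+1 visited; the segment between the two visits is the pumpable y.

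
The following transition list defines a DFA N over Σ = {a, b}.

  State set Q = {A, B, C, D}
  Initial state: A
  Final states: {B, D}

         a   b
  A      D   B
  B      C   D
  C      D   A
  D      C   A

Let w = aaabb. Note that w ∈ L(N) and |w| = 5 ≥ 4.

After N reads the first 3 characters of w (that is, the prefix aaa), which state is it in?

State sequence: A -a-> D -a-> C -a-> D

After reading 3 characters, N is in state D.

D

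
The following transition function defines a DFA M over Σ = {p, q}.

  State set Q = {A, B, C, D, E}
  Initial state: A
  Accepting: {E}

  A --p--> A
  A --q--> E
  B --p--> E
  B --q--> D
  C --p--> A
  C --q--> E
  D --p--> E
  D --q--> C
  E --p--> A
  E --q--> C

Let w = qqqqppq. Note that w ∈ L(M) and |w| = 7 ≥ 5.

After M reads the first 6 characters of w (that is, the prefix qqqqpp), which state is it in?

A

Run of M on the first 6 characters of w = q q q q p p:
  step 0: A  (start)
  step 1: E  (read q: A→E)
  step 2: C  (read q: E→C)
  step 3: E  (read q: C→E)
  step 4: C  (read q: E→C)
  step 5: A  (read p: C→A)
  step 6: A  (read p: A→A)

After reading 6 characters, M is in state A.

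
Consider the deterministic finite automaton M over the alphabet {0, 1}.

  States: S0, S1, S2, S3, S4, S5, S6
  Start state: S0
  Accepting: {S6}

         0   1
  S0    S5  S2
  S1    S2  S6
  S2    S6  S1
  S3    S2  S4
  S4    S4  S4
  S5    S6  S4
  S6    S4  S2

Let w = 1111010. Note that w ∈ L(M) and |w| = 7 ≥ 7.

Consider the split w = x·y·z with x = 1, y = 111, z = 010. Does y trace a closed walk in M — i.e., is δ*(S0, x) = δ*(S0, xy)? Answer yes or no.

Run of M on the first 4 characters of w = 1 1 1 1:
  step 0: S0  (start)
  step 1: S2  (read 1: S0→S2)
  step 2: S1  (read 1: S2→S1)
  step 3: S6  (read 1: S1→S6)
  step 4: S2  (read 1: S6→S2)

After x (step 1): S2. After xy (step 4): S2.
They match, so y = 111 drives M around a cycle from S2 back to itself; pumping y any number of times keeps M in S2 before reading z, and xyⁱz ∈ L(M) for every i ≥ 0.

yes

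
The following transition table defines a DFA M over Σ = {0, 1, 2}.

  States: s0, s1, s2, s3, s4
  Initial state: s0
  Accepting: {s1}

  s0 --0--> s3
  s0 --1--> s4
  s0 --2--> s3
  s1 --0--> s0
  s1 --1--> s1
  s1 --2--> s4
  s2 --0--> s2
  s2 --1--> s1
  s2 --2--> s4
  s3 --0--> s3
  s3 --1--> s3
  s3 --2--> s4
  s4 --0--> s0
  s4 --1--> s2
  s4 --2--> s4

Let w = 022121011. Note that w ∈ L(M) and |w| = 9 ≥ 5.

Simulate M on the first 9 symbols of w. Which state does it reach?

Run of M on the first 9 characters of w = 0 2 2 1 2 1 0 1 1:
  step 0: s0  (start)
  step 1: s3  (read 0: s0→s3)
  step 2: s4  (read 2: s3→s4)
  step 3: s4  (read 2: s4→s4)
  step 4: s2  (read 1: s4→s2)
  step 5: s4  (read 2: s2→s4)
  step 6: s2  (read 1: s4→s2)
  step 7: s2  (read 0: s2→s2)
  step 8: s1  (read 1: s2→s1)
  step 9: s1  (read 1: s1→s1)

After reading 9 characters, M is in state s1.

s1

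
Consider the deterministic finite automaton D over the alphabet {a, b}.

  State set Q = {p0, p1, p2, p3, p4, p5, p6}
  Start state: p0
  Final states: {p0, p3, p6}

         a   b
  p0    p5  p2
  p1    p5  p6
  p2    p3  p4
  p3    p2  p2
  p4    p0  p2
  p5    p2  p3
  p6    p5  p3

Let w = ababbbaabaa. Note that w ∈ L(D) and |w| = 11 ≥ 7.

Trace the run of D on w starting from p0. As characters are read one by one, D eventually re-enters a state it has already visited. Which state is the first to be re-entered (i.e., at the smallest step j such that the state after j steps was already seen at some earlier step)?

p2

State sequence: p0 -a-> p5 -b-> p3 -a-> p2 -b-> p4 -b-> p2 -b-> p4 -a-> p0 -a-> p5 -b-> p3 -a-> p2 -a-> p3
First repeat at step 5: p2 was already visited.

The earliest repeat is at step j = 5: D is in p2, which it already visited at step i = 3.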